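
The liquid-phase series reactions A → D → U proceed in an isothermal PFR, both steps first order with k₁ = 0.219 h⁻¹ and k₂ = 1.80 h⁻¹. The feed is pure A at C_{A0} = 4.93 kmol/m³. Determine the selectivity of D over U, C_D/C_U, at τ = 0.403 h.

Solving the coupled first-order balances gives C_D(τ) = [k₁/(k₂−k₁)]·C_{A0}·(e^(−k₁τ) − e^(−k₂τ)).
e^(−k₁τ) = e^(−0.219×0.403) = e^(−0.08826) = 0.9155; e^(−k₂τ) = e^(−0.7254) = 0.4841.
C_D = 0.219×4.93/(1.80−0.219) × (0.9155−0.4841) = 0.6829×0.4314 = 0.2946 kmol/m³.
C_A = C_{A0}e^(−k₁τ) = 4.514 kmol/m³, so C_U = C_{A0}−C_A−C_D = 0.1219 kmol/m³; C_D/C_U = 2.42.

2.42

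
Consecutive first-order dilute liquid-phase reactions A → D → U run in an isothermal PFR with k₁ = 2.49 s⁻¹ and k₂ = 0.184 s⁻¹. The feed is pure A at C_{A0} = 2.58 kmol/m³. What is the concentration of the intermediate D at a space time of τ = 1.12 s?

2.10 kmol/m³

For first-order series with pure A initially, C_D(τ) = k₁C_{A0}/(k₂−k₁)·(e^(−k₁τ) − e^(−k₂τ)).
e^(−k₁τ) = e^(−2.49×1.12) = e^(−2.789) = 0.06149; e^(−k₂τ) = e^(−0.2061) = 0.8138.
C_D = 2.49×2.58/(0.184−2.49) × (0.06149−0.8138) = (-2.786)×(-0.7523) = 2.096 kmol/m³.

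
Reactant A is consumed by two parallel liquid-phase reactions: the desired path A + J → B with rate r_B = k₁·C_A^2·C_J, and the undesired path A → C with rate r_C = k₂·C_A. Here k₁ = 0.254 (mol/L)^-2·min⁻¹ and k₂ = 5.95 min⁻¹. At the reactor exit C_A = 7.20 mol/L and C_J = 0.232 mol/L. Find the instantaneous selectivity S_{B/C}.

0.0713

S_{B/C} = r_B/r_C = (k₁·C_A^2·C_J)/(k₂·C_A) = (k₁/k₂)·C_A·C_J.
= (0.254×7.200^2×0.2320) / (5.95×7.200) = 3.055/42.84 = 0.0713.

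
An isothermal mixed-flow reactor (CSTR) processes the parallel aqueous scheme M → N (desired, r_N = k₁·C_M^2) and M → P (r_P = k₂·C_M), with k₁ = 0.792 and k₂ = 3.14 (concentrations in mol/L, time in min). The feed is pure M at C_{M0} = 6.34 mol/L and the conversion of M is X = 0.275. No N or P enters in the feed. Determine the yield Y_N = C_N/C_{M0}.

0.148

Exit C_M = C_{M0}(1−X) = 6.34×0.725 = 4.596 mol/L.
Rates in a CSTR are evaluated at the outlet concentration: r_N = 0.792×4.596^2 = 16.73, r_P = 3.14×4.596 = 14.43.
Fraction of consumed M going to N: r_N/(r_N+r_P) = 0.5369.
C_N = 0.5369·C_{M0}·X = 0.5369×6.34×0.275 = 0.936 mol/L; Y_N = C_N/C_{M0} = 0.148.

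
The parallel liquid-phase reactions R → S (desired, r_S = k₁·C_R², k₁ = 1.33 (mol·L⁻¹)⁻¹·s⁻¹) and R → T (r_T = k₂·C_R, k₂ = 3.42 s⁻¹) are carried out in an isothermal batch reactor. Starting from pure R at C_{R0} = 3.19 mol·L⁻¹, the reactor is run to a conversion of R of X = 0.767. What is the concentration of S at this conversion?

C_R = C_{R0}(1−X) = 0.7433 mol·L⁻¹.
Along a PFR/batch, dC_T/dC_R = −r_T/(r_S+r_T) = −k₂/(k₂+k₁·C_R).
Integrating from C_{R0} to C_R: C_T = (3.42/1.33)·ln[(3.42+1.33·3.19)/(3.42+1.33·0.743)] = 2.571·ln(7.663/4.409) = 1.422 mol·L⁻¹.
Then C_S = (C_{R0}−C_R) − C_T = 2.447 − 1.422 = 1.025 mol·L⁻¹.

1.03 mol·L⁻¹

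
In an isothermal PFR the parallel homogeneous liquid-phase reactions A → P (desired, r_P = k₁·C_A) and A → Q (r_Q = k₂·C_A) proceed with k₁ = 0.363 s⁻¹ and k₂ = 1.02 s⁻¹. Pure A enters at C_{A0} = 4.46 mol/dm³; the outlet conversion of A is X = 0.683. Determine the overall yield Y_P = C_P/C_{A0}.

0.179

C_A = C_{A0}(1−X) = 1.414 mol/dm³.
Both paths are first order in A, so the instantaneous fraction to P is constant: dC_P/d(−C_A) = k₁/(k₁+k₂) = 0.2625.
C_P = 0.2625·(C_{A0}−C_A) = 0.2625×3.046 = 0.800 mol/dm³.
Y_P = C_P/C_{A0} = 0.7995/4.46 = 0.179.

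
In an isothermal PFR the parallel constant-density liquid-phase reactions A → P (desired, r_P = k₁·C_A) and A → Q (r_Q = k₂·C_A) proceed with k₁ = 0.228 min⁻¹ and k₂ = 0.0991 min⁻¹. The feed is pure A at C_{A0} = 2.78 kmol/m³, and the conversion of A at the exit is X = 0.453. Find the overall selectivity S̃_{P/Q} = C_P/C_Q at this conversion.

C_A = C_{A0}(1−X) = 1.521 kmol/m³.
Both paths are first order in A, so the instantaneous fraction to P is constant: dC_P/d(−C_A) = k₁/(k₁+k₂) = 0.6970.
C_P = 0.6970·(C_{A0}−C_A) = 0.6970×1.259 = 0.878 kmol/m³.
C_Q = (C_{A0}−C_A)−C_P = 0.3815 kmol/m³; S̃_{P/Q} = 0.8778/0.3815 = 2.30.

2.30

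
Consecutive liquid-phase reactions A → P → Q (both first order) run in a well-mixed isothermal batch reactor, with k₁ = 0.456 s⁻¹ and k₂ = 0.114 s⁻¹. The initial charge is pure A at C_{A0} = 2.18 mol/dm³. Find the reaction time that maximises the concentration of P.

4.05 s

For first-order series the maximum of C_P occurs at t_opt = ln(k₂/k₁)/(k₂−k₁).
= ln(0.114/0.456)/(0.114−0.456) = ln(0.2500)/-0.3420 = -1.386/-0.3420 = 4.05 s.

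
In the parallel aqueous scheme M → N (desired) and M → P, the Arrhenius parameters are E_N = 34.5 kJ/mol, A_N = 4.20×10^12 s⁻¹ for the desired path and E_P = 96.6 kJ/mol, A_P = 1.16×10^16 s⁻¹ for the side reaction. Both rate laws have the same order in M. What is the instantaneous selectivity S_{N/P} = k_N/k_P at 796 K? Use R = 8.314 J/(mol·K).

4.31

With equal orders, S_{N/P} = k_N/k_P = (A_N/A_P)·exp[(E_P−E_N)/(RT)].
(E_P−E_N)/(RT) = (96.6−34.5)×10³/(8.314×796) = 62100/6618 = 9.384.
k_N/k_P = (4.20×10^12/1.16×10^16)·exp(9.384) = 3.621×10^-4 × 11891 = 4.31.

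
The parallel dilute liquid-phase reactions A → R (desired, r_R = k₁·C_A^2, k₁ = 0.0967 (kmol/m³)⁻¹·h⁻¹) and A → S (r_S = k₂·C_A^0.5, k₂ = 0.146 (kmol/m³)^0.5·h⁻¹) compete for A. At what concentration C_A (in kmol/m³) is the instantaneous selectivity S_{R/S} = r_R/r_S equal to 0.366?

S_{R/S} = (k₁/k₂)·C_A^1.5 ⇒ C_A = (S·k₂/k₁)^(1/1.5).
= (0.366×0.146/0.0967)^(0.6667) = (0.5526)^(0.6667) = 0.673 kmol/m³.

0.673 kmol/m³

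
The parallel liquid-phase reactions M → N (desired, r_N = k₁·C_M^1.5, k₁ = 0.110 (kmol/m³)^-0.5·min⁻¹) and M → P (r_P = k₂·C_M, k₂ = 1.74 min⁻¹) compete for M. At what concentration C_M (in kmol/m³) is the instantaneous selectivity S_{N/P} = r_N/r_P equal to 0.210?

11.0 kmol/m³

S_{N/P} = (k₁/k₂)·C_M^0.5 ⇒ C_M = (S·k₂/k₁)^(2).
= (0.210×1.74/0.110)^(2) = (3.322)^(2) = 11.0 kmol/m³.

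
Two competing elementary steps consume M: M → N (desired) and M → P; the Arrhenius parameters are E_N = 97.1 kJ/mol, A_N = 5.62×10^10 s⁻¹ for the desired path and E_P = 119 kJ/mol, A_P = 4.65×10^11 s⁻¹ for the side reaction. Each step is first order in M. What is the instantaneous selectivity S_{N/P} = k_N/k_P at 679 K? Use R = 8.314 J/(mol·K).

5.85

k_N/k_P = (A_N/A_P)·exp[−(E_N−E_P)/(RT)] = (A_N/A_P)·exp[(E_P−E_N)/(RT)].
(E_P−E_N)/(RT) = (119−97.1)×10³/(8.314×679) = 21900/5645 = 3.879.
k_N/k_P = (5.62×10^10/4.65×10^11)·exp(3.879) = 0.1209 × 48.40 = 5.85.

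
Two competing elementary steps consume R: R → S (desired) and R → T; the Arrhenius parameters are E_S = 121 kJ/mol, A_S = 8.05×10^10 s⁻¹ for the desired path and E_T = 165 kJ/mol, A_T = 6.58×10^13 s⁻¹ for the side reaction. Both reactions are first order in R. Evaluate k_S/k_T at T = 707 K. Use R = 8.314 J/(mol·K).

k_S/k_T = (A_S/A_T)·exp[−(E_S−E_T)/(RT)] = (A_S/A_T)·exp[(E_T−E_S)/(RT)].
(E_T−E_S)/(RT) = (165−121)×10³/(8.314×707) = 44000/5878 = 7.486.
k_S/k_T = (8.05×10^10/6.58×10^13)·exp(7.486) = 0.001223 × 1782 = 2.18.
Since E_S < E_T, lowering the temperature improves selectivity toward S.

2.18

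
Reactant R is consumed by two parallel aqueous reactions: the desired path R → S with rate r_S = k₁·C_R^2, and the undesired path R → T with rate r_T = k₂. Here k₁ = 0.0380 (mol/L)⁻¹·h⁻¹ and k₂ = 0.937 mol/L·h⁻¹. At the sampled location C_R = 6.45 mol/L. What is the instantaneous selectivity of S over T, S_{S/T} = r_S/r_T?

1.69

S_{S/T} = r_S/r_T = (k₁·C_R^2)/(k₂) = (k₁/k₂)·C_R^2.
= (0.0380×6.450^2) / (0.937) = 1.581/0.9370 = 1.69.
Since the desired path is higher order in R, keeping C_R high (PFR or concentrated feed) favours S.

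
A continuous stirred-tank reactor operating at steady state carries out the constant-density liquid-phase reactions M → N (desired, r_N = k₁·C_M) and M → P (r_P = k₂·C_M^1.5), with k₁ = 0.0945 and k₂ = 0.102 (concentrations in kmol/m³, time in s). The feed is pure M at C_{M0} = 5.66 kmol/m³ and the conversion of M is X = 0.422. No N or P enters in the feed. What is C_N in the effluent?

Exit C_M = C_{M0}(1−X) = 5.66×0.578 = 3.271 kmol/m³.
In a CSTR the entire volume is at exit conditions, so r_N = 0.0945×3.271 = 0.3092 and r_P = 0.102×3.271^1.5 = 0.6036.
Fraction of consumed M going to N: r_N/(r_N+r_P) = 0.3387.
C_N = 0.3387·C_{M0}·X = 0.3387×5.66×0.422 = 0.809 kmol/m³.

0.809 kmol/m³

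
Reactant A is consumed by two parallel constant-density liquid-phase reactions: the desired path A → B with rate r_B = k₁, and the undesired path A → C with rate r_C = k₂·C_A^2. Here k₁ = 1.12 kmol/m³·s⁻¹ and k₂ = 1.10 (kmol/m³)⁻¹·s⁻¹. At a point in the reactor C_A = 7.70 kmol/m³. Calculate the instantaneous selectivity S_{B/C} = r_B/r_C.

S_{B/C} = r_B/r_C = (k₁)/(k₂·C_A^2) = (k₁/k₂)·C_A^-2.
= (1.12) / (1.10×7.700^2) = 1.120/65.22 = 0.0172.
The undesired path is higher order in A, so low C_A (CSTR or dilute feed) favours B.

0.0172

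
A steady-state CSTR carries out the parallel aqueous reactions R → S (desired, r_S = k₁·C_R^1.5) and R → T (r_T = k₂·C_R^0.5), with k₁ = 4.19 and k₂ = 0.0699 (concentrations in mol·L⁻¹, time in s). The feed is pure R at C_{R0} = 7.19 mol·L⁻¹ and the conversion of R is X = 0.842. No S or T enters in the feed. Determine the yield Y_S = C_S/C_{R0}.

Exit C_R = C_{R0}(1−X) = 7.19×0.158 = 1.136 mol·L⁻¹.
Rates in a CSTR are evaluated at the outlet concentration: r_S = 4.19×1.136^1.5 = 5.073, r_T = 0.0699×1.136^0.5 = 0.07450.
Fraction of consumed R going to S: r_S/(r_S+r_T) = 0.9855.
C_S = 0.9855·C_{R0}·X = 0.9855×7.19×0.842 = 5.97 mol·L⁻¹; Y_S = C_S/C_{R0} = 0.830.

0.830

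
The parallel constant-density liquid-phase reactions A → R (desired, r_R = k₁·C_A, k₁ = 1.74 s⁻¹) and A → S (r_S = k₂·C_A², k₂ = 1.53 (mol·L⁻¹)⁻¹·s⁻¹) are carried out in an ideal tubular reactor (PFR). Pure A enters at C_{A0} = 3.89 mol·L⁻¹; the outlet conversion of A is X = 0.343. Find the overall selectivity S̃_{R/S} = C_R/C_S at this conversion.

0.357

C_A = C_{A0}(1−X) = 2.556 mol·L⁻¹.
Along a PFR/batch, dC_R/dC_A = −r_R/(r_R+r_S) = −k₁/(k₁+k₂·C_A).
Integrating from C_{A0} to C_A: C_R = (1.74/1.53)·ln[(1.74+1.53·3.89)/(1.74+1.53·2.56)] = 1.137·ln(7.692/5.650) = 0.3508 mol·L⁻¹.
C_S = (C_{A0}−C_A)−C_R = 0.9835 mol·L⁻¹; S̃_{R/S} = 0.3508/0.9835 = 0.357.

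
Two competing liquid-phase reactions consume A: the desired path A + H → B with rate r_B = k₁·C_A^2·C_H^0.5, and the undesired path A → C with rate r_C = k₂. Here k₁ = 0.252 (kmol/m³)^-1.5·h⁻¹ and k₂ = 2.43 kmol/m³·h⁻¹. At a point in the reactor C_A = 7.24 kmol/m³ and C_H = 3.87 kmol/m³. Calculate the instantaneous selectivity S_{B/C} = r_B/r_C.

S_{B/C} = r_B/r_C = (k₁·C_A^2·C_H^0.5)/(k₂) = (k₁/k₂)·C_A^2·C_H^0.5.
= (0.252×7.240^2×3.870^0.5) / (2.43) = 25.99/2.430 = 10.7.
Since the desired path is higher order in A, keeping C_A high (PFR or concentrated feed) favours B.

10.7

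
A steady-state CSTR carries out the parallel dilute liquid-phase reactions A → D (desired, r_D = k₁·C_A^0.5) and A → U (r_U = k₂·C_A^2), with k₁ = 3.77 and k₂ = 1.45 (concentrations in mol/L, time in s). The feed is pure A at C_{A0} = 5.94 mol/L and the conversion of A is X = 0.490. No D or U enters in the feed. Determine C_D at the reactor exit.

Exit C_A = C_{A0}(1−X) = 5.94×0.510 = 3.029 mol/L.
Rates in a CSTR are evaluated at the outlet concentration: r_D = 3.77×3.029^0.5 = 6.562, r_U = 1.45×3.029^2 = 13.31.
Fraction of consumed A going to D: r_D/(r_D+r_U) = 0.3303.
C_D = 0.3303·C_{A0}·X = 0.3303×5.94×0.490 = 0.961 mol/L.

0.961 mol/L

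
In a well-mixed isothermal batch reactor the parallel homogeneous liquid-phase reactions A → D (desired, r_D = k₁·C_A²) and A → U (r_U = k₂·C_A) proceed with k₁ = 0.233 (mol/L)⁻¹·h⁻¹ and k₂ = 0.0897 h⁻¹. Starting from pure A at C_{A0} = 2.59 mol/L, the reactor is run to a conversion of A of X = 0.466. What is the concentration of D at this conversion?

C_A = C_{A0}(1−X) = 1.383 mol/L.
Along a PFR/batch, dC_U/dC_A = −r_U/(r_D+r_U) = −k₂/(k₂+k₁·C_A).
Integrating from C_{A0} to C_A: C_U = (0.0897/0.233)·ln[(0.0897+0.233·2.59)/(0.0897+0.233·1.38)] = 0.3850·ln(0.6932/0.4120) = 0.2003 mol/L.
Then C_D = (C_{A0}−C_A) − C_U = 1.207 − 0.2003 = 1.007 mol/L.

1.01 mol/L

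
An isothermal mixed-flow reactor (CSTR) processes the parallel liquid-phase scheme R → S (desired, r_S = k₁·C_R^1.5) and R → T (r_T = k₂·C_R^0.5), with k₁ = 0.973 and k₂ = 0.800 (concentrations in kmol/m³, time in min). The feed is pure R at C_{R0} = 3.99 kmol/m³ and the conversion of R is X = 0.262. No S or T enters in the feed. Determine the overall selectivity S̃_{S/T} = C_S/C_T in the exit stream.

3.58

Exit C_R = C_{R0}(1−X) = 3.99×0.738 = 2.945 kmol/m³.
In a CSTR the entire volume is at exit conditions, so r_S = 0.973×2.945^1.5 = 4.917 and r_T = 0.800×2.945^0.5 = 1.373.
Overall selectivity = C_S/C_T = r_Sτ/(r_Tτ) = r_S/r_T = 3.58.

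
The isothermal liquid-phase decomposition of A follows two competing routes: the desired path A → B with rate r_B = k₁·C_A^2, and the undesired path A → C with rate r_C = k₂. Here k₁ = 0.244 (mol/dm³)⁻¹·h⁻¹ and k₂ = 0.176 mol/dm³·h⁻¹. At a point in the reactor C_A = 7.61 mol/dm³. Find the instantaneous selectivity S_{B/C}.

80.3

S_{B/C} = r_B/r_C = (k₁·C_A^2)/(k₂) = (k₁/k₂)·C_A^2.
= (0.244×7.610^2) / (0.176) = 14.13/0.1760 = 80.3.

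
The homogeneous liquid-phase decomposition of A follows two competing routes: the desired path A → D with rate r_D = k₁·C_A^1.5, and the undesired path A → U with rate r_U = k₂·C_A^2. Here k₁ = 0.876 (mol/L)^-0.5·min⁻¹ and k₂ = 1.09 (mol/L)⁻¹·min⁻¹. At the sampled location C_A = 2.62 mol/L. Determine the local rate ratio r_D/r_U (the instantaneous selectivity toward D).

0.497

S_{D/U} = r_D/r_U = (k₁·C_A^1.5)/(k₂·C_A^2) = (k₁/k₂)·C_A^-0.5.
= (0.876×2.620^1.5) / (1.09×2.620^2) = 3.715/7.482 = 0.497.
The undesired path is higher order in A, so low C_A (CSTR or dilute feed) favours D.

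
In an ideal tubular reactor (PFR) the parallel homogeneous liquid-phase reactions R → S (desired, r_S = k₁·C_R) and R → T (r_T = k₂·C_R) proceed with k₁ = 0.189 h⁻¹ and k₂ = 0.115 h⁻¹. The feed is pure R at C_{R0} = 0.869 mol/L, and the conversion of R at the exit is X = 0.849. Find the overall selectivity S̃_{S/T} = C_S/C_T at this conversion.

1.64

C_R = C_{R0}(1−X) = 0.1312 mol/L.
Both paths are first order in R, so the instantaneous fraction to S is constant: dC_S/d(−C_R) = k₁/(k₁+k₂) = 0.6217.
C_S = 0.6217·(C_{R0}−C_R) = 0.6217×0.7378 = 0.459 mol/L.
C_T = (C_{R0}−C_R)−C_S = 0.2791 mol/L; S̃_{S/T} = 0.4587/0.2791 = 1.64.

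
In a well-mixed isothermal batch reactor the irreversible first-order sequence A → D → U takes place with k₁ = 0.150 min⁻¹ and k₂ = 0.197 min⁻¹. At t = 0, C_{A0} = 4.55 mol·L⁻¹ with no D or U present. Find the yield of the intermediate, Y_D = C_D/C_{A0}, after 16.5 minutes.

Solving the coupled first-order balances gives C_D(t) = [k₁/(k₂−k₁)]·C_{A0}·(e^(−k₁t) − e^(−k₂t)).
e^(−k₁t) = e^(−0.150×16.5) = e^(−2.475) = 0.08416; e^(−k₂t) = e^(−3.251) = 0.03875.
C_D = 0.150×4.55/(0.197−0.150) × (0.08416−0.03875) = 14.52×0.04541 = 0.6594 mol·L⁻¹.
Y_D = C_D/C_{A0} = 0.6594/4.55 = 0.145.

0.145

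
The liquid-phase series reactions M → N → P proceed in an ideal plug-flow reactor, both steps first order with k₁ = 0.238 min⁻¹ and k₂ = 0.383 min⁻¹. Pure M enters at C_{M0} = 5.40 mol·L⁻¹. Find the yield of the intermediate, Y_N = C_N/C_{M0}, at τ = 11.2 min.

Solving the coupled first-order balances gives C_N(τ) = [k₁/(k₂−k₁)]·C_{M0}·(e^(−k₁τ) − e^(−k₂τ)).
e^(−k₁τ) = e^(−0.238×11.2) = e^(−2.666) = 0.06956; e^(−k₂τ) = e^(−4.290) = 0.01371.
C_N = 0.238×5.40/(0.383−0.238) × (0.06956−0.01371) = 8.863×0.05585 = 0.4950 mol·L⁻¹.
Y_N = C_N/C_{M0} = 0.4950/5.40 = 0.0917.

0.0917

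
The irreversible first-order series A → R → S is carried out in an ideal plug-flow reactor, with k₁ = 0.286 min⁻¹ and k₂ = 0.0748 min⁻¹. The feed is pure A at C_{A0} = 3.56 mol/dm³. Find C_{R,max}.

2.21 mol/dm³

At the optimum, C_{R,max}/C_{A0} = (k₁/k₂)^[k₂/(k₂−k₁)].
= (0.286/0.0748)^(0.0748/(0.0748−0.286)) = (3.824)^(-0.3542) = 0.6219.
C_{R,max} = 0.6219×3.56 = 2.21 mol/dm³.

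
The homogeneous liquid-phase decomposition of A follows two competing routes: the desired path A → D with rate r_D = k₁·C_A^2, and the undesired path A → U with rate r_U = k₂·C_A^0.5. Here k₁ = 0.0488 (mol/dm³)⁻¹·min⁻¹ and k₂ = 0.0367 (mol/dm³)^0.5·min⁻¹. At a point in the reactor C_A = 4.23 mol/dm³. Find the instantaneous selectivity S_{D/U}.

S_{D/U} = r_D/r_U = (k₁·C_A^2)/(k₂·C_A^0.5) = (k₁/k₂)·C_A^1.5.
= (0.0488×4.230^2) / (0.0367×4.230^0.5) = 0.8732/0.07548 = 11.6.

11.6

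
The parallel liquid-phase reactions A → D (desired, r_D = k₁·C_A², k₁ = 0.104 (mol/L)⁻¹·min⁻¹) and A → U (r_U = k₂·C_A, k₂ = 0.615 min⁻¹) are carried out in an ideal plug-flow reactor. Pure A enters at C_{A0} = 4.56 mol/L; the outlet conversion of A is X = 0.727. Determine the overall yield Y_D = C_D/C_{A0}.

C_A = C_{A0}(1−X) = 1.245 mol/L.
Along a PFR/batch, dC_U/dC_A = −r_U/(r_D+r_U) = −k₂/(k₂+k₁·C_A).
Integrating from C_{A0} to C_A: C_U = (0.615/0.104)·ln[(0.615+0.104·4.56)/(0.615+0.104·1.24)] = 5.913·ln(1.089/0.7445) = 2.250 mol/L.
Then C_D = (C_{A0}−C_A) − C_U = 3.315 − 2.250 = 1.065 mol/L.
Y_D = C_D/C_{A0} = 1.065/4.56 = 0.233.

0.233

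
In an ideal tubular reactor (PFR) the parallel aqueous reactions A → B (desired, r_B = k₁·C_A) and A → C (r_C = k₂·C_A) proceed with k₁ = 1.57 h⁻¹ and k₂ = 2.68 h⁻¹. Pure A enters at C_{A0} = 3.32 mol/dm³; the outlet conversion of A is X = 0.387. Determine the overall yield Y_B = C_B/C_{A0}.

0.143

C_A = C_{A0}(1−X) = 2.035 mol/dm³.
Both paths are first order in A, so the instantaneous fraction to B is constant: dC_B/d(−C_A) = k₁/(k₁+k₂) = 0.3694.
C_B = 0.3694·(C_{A0}−C_A) = 0.3694×1.285 = 0.475 mol/dm³.
Y_B = C_B/C_{A0} = 0.4746/3.32 = 0.143.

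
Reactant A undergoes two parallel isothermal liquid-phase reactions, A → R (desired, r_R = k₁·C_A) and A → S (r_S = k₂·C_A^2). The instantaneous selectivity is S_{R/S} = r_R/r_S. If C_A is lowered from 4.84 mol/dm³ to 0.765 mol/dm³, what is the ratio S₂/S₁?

S_{R/S} = (k₁/k₂)·C_A⁻¹, so S₂/S₁ = (C_{A,2}/C_{A,1})⁻¹.
= 4.84/0.765 = 6.33.
Selectivity toward R rises as C_A falls — low-concentration operation is favoured.

6.33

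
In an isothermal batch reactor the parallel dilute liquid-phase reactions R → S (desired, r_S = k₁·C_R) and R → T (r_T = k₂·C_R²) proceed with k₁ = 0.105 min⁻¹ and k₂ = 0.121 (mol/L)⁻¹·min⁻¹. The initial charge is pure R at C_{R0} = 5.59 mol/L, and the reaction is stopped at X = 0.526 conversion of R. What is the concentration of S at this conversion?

C_R = C_{R0}(1−X) = 2.650 mol/L.
Along a PFR/batch, dC_S/dC_R = −r_S/(r_S+r_T) = −k₁/(k₁+k₂·C_R).
Integrating from C_{R0} to C_R: C_S = (0.105/0.121)·ln[(0.105+0.121·5.59)/(0.105+0.121·2.65)] = 0.8678·ln(0.7814/0.4256) = 0.5272 mol/L.

0.527 mol/L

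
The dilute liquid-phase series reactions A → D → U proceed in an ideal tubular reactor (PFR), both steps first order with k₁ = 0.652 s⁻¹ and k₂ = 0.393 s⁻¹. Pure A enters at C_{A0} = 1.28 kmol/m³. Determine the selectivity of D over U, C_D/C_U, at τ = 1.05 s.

4.01

Solving the coupled first-order balances gives C_D(τ) = [k₁/(k₂−k₁)]·C_{A0}·(e^(−k₁τ) − e^(−k₂τ)).
e^(−k₁τ) = e^(−0.652×1.05) = e^(−0.6846) = 0.5043; e^(−k₂τ) = e^(−0.4127) = 0.6619.
C_D = 0.652×1.28/(0.393−0.652) × (0.5043−0.6619) = (-3.222)×(-0.1576) = 0.5078 kmol/m³.
C_A = C_{A0}e^(−k₁τ) = 0.6455 kmol/m³, so C_U = C_{A0}−C_A−C_D = 0.1267 kmol/m³; C_D/C_U = 4.01.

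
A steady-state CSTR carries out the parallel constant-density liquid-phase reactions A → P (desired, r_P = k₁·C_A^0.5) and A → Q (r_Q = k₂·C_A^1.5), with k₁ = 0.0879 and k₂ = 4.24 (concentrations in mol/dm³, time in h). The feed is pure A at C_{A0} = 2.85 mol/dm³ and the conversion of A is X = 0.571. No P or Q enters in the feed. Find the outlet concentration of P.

Exit C_A = C_{A0}(1−X) = 2.85×0.429 = 1.223 mol/dm³.
A CSTR operates uniformly at the exit composition, giving r_P = 0.09719 and r_Q = 5.732 (each k·C_A^n at C_A = 1.223).
Fraction of consumed A going to P: r_P/(r_P+r_Q) = 0.01667.
C_P = 0.01667·C_{A0}·X = 0.01667×2.85×0.571 = 0.0271 mol/dm³.

0.0271 mol/dm³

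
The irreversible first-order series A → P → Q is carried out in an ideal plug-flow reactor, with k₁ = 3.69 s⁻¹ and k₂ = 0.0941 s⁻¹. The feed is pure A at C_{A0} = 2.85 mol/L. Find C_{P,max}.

Evaluating C_P at τ_opt = ln(k₂/k₁)/(k₂−k₁) gives C_{P,max}/C_{A0} = (k₁/k₂)^[k₂/(k₂−k₁)].
= (3.69/0.0941)^(0.0941/(0.0941−3.69)) = (39.21)^(-0.02617) = 0.9085.
C_{P,max} = 0.9085×2.85 = 2.59 mol/L.

2.59 mol/L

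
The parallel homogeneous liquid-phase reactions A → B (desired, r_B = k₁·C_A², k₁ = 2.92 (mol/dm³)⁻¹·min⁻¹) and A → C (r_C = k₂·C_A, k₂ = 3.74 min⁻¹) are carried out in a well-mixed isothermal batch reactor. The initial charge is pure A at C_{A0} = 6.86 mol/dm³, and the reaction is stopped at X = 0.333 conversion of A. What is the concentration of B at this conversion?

1.86 mol/dm³

C_A = C_{A0}(1−X) = 4.576 mol/dm³.
Along a PFR/batch, dC_C/dC_A = −r_C/(r_B+r_C) = −k₂/(k₂+k₁·C_A).
Integrating from C_{A0} to C_A: C_C = (3.74/2.92)·ln[(3.74+2.92·6.86)/(3.74+2.92·4.58)] = 1.281·ln(23.77/17.10) = 0.4218 mol/dm³.
Then C_B = (C_{A0}−C_A) − C_C = 2.284 − 0.4218 = 1.863 mol/dm³.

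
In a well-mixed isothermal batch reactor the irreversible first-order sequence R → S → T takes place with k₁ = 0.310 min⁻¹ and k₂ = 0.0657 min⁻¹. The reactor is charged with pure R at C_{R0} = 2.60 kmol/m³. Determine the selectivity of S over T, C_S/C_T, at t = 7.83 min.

For first-order series with pure R initially, C_S(t) = k₁C_{R0}/(k₂−k₁)·(e^(−k₁t) − e^(−k₂t)).
e^(−k₁t) = e^(−0.310×7.83) = e^(−2.427) = 0.08827; e^(−k₂t) = e^(−0.5144) = 0.5978.
C_S = 0.310×2.60/(0.0657−0.310) × (0.08827−0.5978) = (-3.299)×(-0.5096) = 1.681 kmol/m³.
C_R = C_{R0}e^(−k₁t) = 0.2295 kmol/m³, so C_T = C_{R0}−C_R−C_S = 0.6893 kmol/m³; C_S/C_T = 2.44.

2.44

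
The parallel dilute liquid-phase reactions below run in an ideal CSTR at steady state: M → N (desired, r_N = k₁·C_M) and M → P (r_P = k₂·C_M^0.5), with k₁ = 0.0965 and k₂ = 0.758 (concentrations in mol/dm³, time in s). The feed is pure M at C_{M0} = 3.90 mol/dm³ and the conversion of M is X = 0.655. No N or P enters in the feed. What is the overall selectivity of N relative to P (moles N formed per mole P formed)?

0.148

Exit C_M = C_{M0}(1−X) = 3.90×0.345 = 1.345 mol/dm³.
Rates in a CSTR are evaluated at the outlet concentration: r_N = 0.0965×1.345 = 0.1298, r_P = 0.758×1.345^0.5 = 0.8792.
Overall selectivity = C_N/C_P = r_Nτ/(r_Pτ) = r_N/r_P = 0.148.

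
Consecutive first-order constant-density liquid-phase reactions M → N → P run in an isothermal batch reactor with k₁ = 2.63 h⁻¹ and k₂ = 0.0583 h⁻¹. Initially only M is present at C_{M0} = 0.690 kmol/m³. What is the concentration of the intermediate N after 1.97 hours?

0.625 kmol/m³

Solving the coupled first-order balances gives C_N(t) = [k₁/(k₂−k₁)]·C_{M0}·(e^(−k₁t) − e^(−k₂t)).
e^(−k₁t) = e^(−2.63×1.97) = e^(−5.181) = 0.005622; e^(−k₂t) = e^(−0.1149) = 0.8915.
C_N = 2.63×0.690/(0.0583−2.63) × (0.005622−0.8915) = (-0.7056)×(-0.8859) = 0.6251 kmol/m³.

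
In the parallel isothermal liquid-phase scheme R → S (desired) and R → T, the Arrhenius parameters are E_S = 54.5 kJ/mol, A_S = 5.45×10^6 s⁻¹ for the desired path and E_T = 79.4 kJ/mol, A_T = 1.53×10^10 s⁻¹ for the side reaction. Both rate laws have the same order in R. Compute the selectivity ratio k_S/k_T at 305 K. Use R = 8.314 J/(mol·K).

6.55

With equal orders, S_{S/T} = k_S/k_T = (A_S/A_T)·exp[(E_T−E_S)/(RT)].
(E_T−E_S)/(RT) = (79.4−54.5)×10³/(8.314×305) = 24900/2536 = 9.820.
k_S/k_T = (5.45×10^6/1.53×10^10)·exp(9.820) = 3.562×10^-4 × 18389 = 6.55.
Since E_S < E_T, lowering the temperature improves selectivity toward S.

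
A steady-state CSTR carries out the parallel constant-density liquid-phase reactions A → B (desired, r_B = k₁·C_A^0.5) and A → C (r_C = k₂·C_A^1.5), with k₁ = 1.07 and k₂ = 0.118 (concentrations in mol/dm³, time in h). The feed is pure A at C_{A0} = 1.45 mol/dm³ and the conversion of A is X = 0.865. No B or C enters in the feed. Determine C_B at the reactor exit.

Exit C_A = C_{A0}(1−X) = 1.45×0.135 = 0.1958 mol/dm³.
In a CSTR the entire volume is at exit conditions, so r_B = 1.07×0.1958^0.5 = 0.4734 and r_C = 0.118×0.1958^1.5 = 0.01022.
Fraction of consumed A going to B: r_B/(r_B+r_C) = 0.9789.
C_B = 0.9789·C_{A0}·X = 0.9789×1.45×0.865 = 1.23 mol/dm³.

1.23 mol/dm³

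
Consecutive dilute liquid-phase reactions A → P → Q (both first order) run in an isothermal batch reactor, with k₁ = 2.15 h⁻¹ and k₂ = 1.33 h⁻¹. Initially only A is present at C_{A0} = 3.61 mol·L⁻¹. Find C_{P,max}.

1.66 mol·L⁻¹

Evaluating C_P at t_opt = ln(k₂/k₁)/(k₂−k₁) gives C_{P,max}/C_{A0} = (k₁/k₂)^[k₂/(k₂−k₁)].
= (2.15/1.33)^(1.33/(1.33−2.15)) = (1.617)^(-1.622) = 0.4589.
C_{P,max} = 0.4589×3.61 = 1.66 mol·L⁻¹.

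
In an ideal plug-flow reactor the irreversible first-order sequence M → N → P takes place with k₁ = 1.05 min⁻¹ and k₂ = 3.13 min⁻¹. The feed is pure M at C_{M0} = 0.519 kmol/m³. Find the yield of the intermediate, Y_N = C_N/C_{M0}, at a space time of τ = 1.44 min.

Solving the coupled first-order balances gives C_N(τ) = [k₁/(k₂−k₁)]·C_{M0}·(e^(−k₁τ) − e^(−k₂τ)).
e^(−k₁τ) = e^(−1.05×1.44) = e^(−1.512) = 0.2205; e^(−k₂τ) = e^(−4.507) = 0.01103.
C_N = 1.05×0.519/(3.13−1.05) × (0.2205−0.01103) = 0.2620×0.2094 = 0.05487 kmol/m³.
Y_N = C_N/C_{M0} = 0.05487/0.519 = 0.106.

0.106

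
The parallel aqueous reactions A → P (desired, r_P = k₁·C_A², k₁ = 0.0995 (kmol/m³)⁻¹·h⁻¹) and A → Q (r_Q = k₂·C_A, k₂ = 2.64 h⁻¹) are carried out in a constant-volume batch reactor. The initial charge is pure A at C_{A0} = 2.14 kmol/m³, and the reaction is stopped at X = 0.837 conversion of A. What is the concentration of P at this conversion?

C_A = C_{A0}(1−X) = 0.3488 kmol/m³.
Along a PFR/batch, dC_Q/dC_A = −r_Q/(r_P+r_Q) = −k₂/(k₂+k₁·C_A).
Integrating from C_{A0} to C_A: C_Q = (2.64/0.0995)·ln[(2.64+0.0995·2.14)/(2.64+0.0995·0.349)] = 26.53·ln(2.853/2.675) = 1.712 kmol/m³.
Then C_P = (C_{A0}−C_A) − C_Q = 1.791 − 1.712 = 0.07965 kmol/m³.

0.0797 kmol/m³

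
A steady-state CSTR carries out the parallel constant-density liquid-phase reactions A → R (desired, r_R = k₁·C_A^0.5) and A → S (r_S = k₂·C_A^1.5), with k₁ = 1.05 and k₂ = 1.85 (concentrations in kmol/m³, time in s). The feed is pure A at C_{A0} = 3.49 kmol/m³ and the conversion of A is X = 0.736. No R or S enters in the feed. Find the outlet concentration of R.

Exit C_A = C_{A0}(1−X) = 3.49×0.264 = 0.9214 kmol/m³.
A CSTR operates uniformly at the exit composition, giving r_R = 1.008 and r_S = 1.636 (each k·C_A^n at C_A = 0.9214).
Fraction of consumed A going to R: r_R/(r_R+r_S) = 0.3812.
C_R = 0.3812·C_{A0}·X = 0.3812×3.49×0.736 = 0.979 kmol/m³.

0.979 kmol/m³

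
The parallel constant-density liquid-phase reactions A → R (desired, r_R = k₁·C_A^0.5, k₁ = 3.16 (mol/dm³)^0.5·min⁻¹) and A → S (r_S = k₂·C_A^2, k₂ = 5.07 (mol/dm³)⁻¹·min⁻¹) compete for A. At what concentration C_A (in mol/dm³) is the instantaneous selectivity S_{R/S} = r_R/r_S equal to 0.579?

1.05 mol/dm³

S_{R/S} = (k₁/k₂)·C_A^-1.5 ⇒ C_A = (S·k₂/k₁)^(1/(-1.5)).
= (0.579×5.07/3.16)^(-0.6667) = (0.9290)^(-0.6667) = 1.05 mol/dm³.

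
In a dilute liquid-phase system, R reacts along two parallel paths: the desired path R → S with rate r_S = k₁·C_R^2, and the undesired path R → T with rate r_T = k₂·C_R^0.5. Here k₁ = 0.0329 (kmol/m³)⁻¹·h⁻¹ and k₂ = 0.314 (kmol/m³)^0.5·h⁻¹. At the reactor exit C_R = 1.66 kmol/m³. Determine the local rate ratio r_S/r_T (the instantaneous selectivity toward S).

S_{S/T} = r_S/r_T = (k₁·C_R^2)/(k₂·C_R^0.5) = (k₁/k₂)·C_R^1.5.
= (0.0329×1.660^2) / (0.314×1.660^0.5) = 0.09066/0.4046 = 0.224.
Since the desired path is higher order in R, keeping C_R high (PFR or concentrated feed) favours S.

0.224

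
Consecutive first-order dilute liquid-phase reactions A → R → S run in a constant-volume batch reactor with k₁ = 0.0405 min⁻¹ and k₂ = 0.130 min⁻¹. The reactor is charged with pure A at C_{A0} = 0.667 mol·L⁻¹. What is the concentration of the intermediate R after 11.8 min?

For first-order series with pure A initially, C_R(t) = k₁C_{A0}/(k₂−k₁)·(e^(−k₁t) − e^(−k₂t)).
e^(−k₁t) = e^(−0.0405×11.8) = e^(−0.4779) = 0.6201; e^(−k₂t) = e^(−1.534) = 0.2157.
C_R = 0.0405×0.667/(0.130−0.0405) × (0.6201−0.2157) = 0.3018×0.4044 = 0.1221 mol·L⁻¹.

0.122 mol·L⁻¹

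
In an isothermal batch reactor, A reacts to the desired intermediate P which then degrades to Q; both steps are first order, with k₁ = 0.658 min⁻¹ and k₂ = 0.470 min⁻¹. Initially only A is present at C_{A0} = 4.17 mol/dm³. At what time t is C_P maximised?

The intermediate peaks when r₁ = r₂, i.e. k₁e^(−k₁t) = k₂e^(−k₂t), giving t_opt = ln(k₂/k₁)/(k₂−k₁).
= ln(0.470/0.658)/(0.470−0.658) = ln(0.7143)/-0.1880 = -0.3365/-0.1880 = 1.79 min.

1.79 min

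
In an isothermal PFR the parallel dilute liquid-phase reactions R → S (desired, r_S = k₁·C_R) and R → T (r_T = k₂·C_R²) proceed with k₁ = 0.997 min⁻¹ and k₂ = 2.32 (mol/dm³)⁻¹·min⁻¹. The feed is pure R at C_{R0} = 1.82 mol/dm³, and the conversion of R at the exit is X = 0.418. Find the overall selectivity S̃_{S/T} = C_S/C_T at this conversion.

0.304

C_R = C_{R0}(1−X) = 1.059 mol/dm³.
Along a PFR/batch, dC_S/dC_R = −r_S/(r_S+r_T) = −k₁/(k₁+k₂·C_R).
Integrating from C_{R0} to C_R: C_S = (0.997/2.32)·ln[(0.997+2.32·1.82)/(0.997+2.32·1.06)] = 0.4297·ln(5.219/3.454) = 0.1774 mol/dm³.
C_T = (C_{R0}−C_R)−C_S = 0.5834 mol/dm³; S̃_{S/T} = 0.1774/0.5834 = 0.304.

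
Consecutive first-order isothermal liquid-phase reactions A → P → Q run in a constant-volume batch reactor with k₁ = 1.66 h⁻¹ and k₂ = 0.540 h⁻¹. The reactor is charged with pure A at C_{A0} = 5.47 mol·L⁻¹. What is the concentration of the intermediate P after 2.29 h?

2.17 mol·L⁻¹

For first-order series with pure A initially, C_P(t) = k₁C_{A0}/(k₂−k₁)·(e^(−k₁t) − e^(−k₂t)).
e^(−k₁t) = e^(−1.66×2.29) = e^(−3.801) = 0.02234; e^(−k₂t) = e^(−1.237) = 0.2904.
C_P = 1.66×5.47/(0.540−1.66) × (0.02234−0.2904) = (-8.107)×(-0.2680) = 2.173 mol·L⁻¹.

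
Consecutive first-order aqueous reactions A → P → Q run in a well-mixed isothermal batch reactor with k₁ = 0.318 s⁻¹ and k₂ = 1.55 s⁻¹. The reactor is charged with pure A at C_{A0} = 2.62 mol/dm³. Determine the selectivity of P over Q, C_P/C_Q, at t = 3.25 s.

The intermediate concentration in a first-order A→B→C sequence is C_P = k₁C_{A0}(e^(−k₁t) − e^(−k₂t))/(k₂−k₁).
e^(−k₁t) = e^(−0.318×3.25) = e^(−1.034) = 0.3558; e^(−k₂t) = e^(−5.038) = 0.006490.
C_P = 0.318×2.62/(1.55−0.318) × (0.3558−0.006490) = 0.6763×0.3493 = 0.2362 mol/dm³.
C_A = C_{A0}e^(−k₁t) = 0.9321 mol/dm³, so C_Q = C_{A0}−C_A−C_P = 1.452 mol/dm³; C_P/C_Q = 0.163.

0.163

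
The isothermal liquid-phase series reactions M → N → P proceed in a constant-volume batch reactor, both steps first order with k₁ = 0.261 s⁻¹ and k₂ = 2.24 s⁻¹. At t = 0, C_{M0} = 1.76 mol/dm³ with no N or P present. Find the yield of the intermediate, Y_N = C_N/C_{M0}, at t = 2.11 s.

0.0749

Solving the coupled first-order balances gives C_N(t) = [k₁/(k₂−k₁)]·C_{M0}·(e^(−k₁t) − e^(−k₂t)).
e^(−k₁t) = e^(−0.261×2.11) = e^(−0.5507) = 0.5765; e^(−k₂t) = e^(−4.726) = 0.008858.
C_N = 0.261×1.76/(2.24−0.261) × (0.5765−0.008858) = 0.2321×0.5677 = 0.1318 mol/dm³.
Y_N = C_N/C_{M0} = 0.1318/1.76 = 0.0749.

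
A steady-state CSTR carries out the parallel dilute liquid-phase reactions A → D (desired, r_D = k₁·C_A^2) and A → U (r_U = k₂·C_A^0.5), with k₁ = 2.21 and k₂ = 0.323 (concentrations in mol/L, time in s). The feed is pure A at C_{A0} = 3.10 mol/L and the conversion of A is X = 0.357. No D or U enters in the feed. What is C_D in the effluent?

1.05 mol/L

Exit C_A = C_{A0}(1−X) = 3.10×0.643 = 1.993 mol/L.
In a CSTR the entire volume is at exit conditions, so r_D = 2.21×1.993^2 = 8.781 and r_U = 0.323×1.993^0.5 = 0.4560.
Fraction of consumed A going to D: r_D/(r_D+r_U) = 0.9506.
C_D = 0.9506·C_{A0}·X = 0.9506×3.10×0.357 = 1.05 mol/L.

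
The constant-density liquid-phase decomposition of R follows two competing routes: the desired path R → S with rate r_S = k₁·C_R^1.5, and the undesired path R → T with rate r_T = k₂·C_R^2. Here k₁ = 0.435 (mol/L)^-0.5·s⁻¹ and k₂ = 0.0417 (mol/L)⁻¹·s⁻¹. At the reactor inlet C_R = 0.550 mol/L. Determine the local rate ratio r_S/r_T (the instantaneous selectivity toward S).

S_{S/T} = r_S/r_T = (k₁·C_R^1.5)/(k₂·C_R^2) = (k₁/k₂)·C_R^-0.5.
= (0.435×0.5500^1.5) / (0.0417×0.5500^2) = 0.1774/0.01261 = 14.1.

14.1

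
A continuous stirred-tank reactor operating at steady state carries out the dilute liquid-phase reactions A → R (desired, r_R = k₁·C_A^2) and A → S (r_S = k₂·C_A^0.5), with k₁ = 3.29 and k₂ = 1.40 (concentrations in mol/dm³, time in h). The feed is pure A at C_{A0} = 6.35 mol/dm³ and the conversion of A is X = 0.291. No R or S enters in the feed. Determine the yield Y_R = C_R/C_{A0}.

Exit C_A = C_{A0}(1−X) = 6.35×0.709 = 4.502 mol/dm³.
In a CSTR the entire volume is at exit conditions, so r_R = 3.29×4.502^2 = 66.69 and r_S = 1.40×4.502^0.5 = 2.971.
Fraction of consumed A going to R: r_R/(r_R+r_S) = 0.9574.
C_R = 0.9574·C_{A0}·X = 0.9574×6.35×0.291 = 1.77 mol/dm³; Y_R = C_R/C_{A0} = 0.279.

0.279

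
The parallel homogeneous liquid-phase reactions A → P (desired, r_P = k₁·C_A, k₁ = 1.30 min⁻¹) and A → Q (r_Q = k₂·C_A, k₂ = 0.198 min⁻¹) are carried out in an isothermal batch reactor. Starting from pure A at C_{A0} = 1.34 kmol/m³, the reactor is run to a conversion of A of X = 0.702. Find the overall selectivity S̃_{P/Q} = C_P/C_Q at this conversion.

C_A = C_{A0}(1−X) = 0.3993 kmol/m³.
Both paths are first order in A, so the instantaneous fraction to P is constant: dC_P/d(−C_A) = k₁/(k₁+k₂) = 0.8678.
C_P = 0.8678·(C_{A0}−C_A) = 0.8678×0.9407 = 0.816 kmol/m³.
C_Q = (C_{A0}−C_A)−C_P = 0.1243 kmol/m³; S̃_{P/Q} = 0.8163/0.1243 = 6.57.

6.57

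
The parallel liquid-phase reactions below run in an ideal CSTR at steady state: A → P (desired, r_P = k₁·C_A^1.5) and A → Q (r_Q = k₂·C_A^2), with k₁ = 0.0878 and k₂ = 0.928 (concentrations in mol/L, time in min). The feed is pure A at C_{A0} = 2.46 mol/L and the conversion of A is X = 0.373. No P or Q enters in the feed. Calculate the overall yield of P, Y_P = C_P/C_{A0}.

0.0264

Exit C_A = C_{A0}(1−X) = 2.46×0.627 = 1.542 mol/L.
A CSTR operates uniformly at the exit composition, giving r_P = 0.1682 and r_Q = 2.208 (each k·C_A^n at C_A = 1.542).
Fraction of consumed A going to P: r_P/(r_P+r_Q) = 0.07079.
C_P = 0.07079·C_{A0}·X = 0.07079×2.46×0.373 = 0.0650 mol/L; Y_P = C_P/C_{A0} = 0.0264.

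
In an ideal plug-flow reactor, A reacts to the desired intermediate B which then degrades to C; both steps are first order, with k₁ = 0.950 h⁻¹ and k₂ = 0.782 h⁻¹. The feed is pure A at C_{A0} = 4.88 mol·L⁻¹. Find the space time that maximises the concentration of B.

The intermediate peaks when r₁ = r₂, i.e. k₁e^(−k₁τ) = k₂e^(−k₂τ), giving τ_opt = ln(k₂/k₁)/(k₂−k₁).
= ln(0.782/0.950)/(0.782−0.950) = ln(0.8232)/-0.1680 = -0.1946/-0.1680 = 1.16 h.

1.16 h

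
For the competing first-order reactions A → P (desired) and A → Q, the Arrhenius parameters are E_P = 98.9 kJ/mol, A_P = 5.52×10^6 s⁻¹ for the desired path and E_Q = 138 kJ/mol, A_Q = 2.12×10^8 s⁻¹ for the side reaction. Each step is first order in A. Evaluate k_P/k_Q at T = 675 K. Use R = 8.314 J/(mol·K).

Since both paths have the same order in A, the concentration cancels and S_{P/Q} = k_P/k_Q = (A_P/A_Q)·exp[(E_Q−E_P)/(RT)].
(E_Q−E_P)/(RT) = (138−98.9)×10³/(8.314×675) = 39100/5612 = 6.967.
k_P/k_Q = (5.52×10^6/2.12×10^8)·exp(6.967) = 0.02604 × 1061 = 27.6.

27.6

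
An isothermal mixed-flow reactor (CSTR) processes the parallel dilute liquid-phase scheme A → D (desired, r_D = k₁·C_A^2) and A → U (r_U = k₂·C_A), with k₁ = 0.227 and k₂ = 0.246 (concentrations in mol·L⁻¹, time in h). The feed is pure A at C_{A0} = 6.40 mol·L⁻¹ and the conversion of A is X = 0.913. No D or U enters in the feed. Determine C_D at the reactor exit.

1.98 mol·L⁻¹

Exit C_A = C_{A0}(1−X) = 6.40×0.0870 = 0.5568 mol·L⁻¹.
A CSTR operates uniformly at the exit composition, giving r_D = 0.07038 and r_U = 0.1370 (each k·C_A^n at C_A = 0.5568).
Fraction of consumed A going to D: r_D/(r_D+r_U) = 0.3394.
C_D = 0.3394·C_{A0}·X = 0.3394×6.40×0.913 = 1.98 mol·L⁻¹.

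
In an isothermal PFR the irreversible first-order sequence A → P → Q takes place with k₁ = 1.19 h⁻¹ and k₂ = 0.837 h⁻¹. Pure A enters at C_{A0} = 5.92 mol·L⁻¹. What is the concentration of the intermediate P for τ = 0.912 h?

Solving the coupled first-order balances gives C_P(τ) = [k₁/(k₂−k₁)]·C_{A0}·(e^(−k₁τ) − e^(−k₂τ)).
e^(−k₁τ) = e^(−1.19×0.912) = e^(−1.085) = 0.3378; e^(−k₂τ) = e^(−0.7633) = 0.4661.
C_P = 1.19×5.92/(0.837−1.19) × (0.3378−0.4661) = (-19.96)×(-0.1283) = 2.560 mol·L⁻¹.

2.56 mol·L⁻¹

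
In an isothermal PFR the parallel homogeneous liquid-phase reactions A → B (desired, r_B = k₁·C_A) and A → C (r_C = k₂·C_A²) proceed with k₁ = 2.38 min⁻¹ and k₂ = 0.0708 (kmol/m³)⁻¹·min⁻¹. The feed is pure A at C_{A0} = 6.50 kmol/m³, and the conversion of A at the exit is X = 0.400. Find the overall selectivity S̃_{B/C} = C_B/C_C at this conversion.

C_A = C_{A0}(1−X) = 3.900 kmol/m³.
Along a PFR/batch, dC_B/dC_A = −r_B/(r_B+r_C) = −k₁/(k₁+k₂·C_A).
Integrating from C_{A0} to C_A: C_B = (2.38/0.0708)·ln[(2.38+0.0708·6.50)/(2.38+0.0708·3.90)] = 33.62·ln(2.840/2.656) = 2.253 kmol/m³.
C_C = (C_{A0}−C_A)−C_B = 0.3475 kmol/m³; S̃_{B/C} = 2.253/0.3475 = 6.48.

6.48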